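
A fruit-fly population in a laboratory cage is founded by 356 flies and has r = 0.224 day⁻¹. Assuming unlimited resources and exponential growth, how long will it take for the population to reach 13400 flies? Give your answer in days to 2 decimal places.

16.20 days

Set N₀·e^(rt) = 13400: e^(0.224·t) = 13400/356 = 37.64.
0.224·t = ln(37.64) = 3.6281, so t = 3.6281/0.224 = 16.197.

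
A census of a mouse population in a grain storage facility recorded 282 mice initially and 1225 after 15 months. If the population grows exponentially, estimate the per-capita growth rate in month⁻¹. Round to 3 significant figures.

From N(t) = N₀·e^(rt): e^(r·15) = 1225/282 = 4.344.
r·15 = ln(4.344) = 1.4688, so r = 1.4688/15 = 0.097919.

0.0979 per month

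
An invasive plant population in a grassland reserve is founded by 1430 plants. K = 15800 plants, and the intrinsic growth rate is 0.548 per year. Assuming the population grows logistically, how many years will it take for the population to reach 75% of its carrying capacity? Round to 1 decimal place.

6.2 years

A = (K − N₀)/N₀ = (15800 − 1430)/1430 = 10.049.
Solve 15800/(1 + 10.049·e^(−0.548t)) = 11850: 1 + 10.049·e^(−0.548t) = 1.3333, so e^(−0.548t) = 0.033171.
−0.548·t = ln(0.033171) = -3.4061, so t = 3.4061/0.548 = 6.2155.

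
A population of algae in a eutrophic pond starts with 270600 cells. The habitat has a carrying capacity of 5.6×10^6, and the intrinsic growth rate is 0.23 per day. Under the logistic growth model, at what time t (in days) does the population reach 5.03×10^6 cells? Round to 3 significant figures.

A = (K − N₀)/N₀ = (5.6×10^6 − 270600)/270600 = 19.695.
Solve 5.6×10^6/(1 + 19.695·e^(−0.23t)) = 5.03×10^6: 1 + 19.695·e^(−0.23t) = 1.1133, so e^(−0.23t) = 0.00575382.
−0.23·t = ln(0.00575382) = -5.1579, so t = 5.1579/0.23 = 22.426.

22.4 days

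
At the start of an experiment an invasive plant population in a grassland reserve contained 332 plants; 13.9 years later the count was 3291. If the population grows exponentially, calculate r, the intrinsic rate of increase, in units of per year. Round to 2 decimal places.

0.17 per year

From N(t) = N₀·e^(rt): e^(r·13.9) = 3291/332 = 9.9127.
r·13.9 = ln(9.9127) = 2.2938, so r = 2.2938/13.9 = 0.16502.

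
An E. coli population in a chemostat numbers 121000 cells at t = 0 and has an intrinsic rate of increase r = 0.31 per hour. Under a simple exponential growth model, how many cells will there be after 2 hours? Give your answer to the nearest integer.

224930 cells

N(t) = N₀·e^(rt) = 121000 × e^(0.31×2) = 121000 × e^0.62.
e^0.62 ≈ 1.8589, so N ≈ 121000 × 1.8589 = 224930.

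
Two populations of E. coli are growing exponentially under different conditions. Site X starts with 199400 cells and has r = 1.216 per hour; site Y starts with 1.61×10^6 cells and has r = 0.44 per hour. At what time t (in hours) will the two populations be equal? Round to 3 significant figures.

Set 199400·e^(1.216t) = 1.61×10^6·e^(0.44t).
e^((1.216 − 0.44)t) = 1.61×10^6/199400 → e^(0.776·t) = 8.0742.
0.776·t = ln(8.0742) = 2.0887, so t = 2.0887/0.776 = 2.6916.

2.69 hours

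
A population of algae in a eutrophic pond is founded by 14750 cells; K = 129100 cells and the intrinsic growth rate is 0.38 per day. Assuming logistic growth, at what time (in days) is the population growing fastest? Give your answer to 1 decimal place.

5.4 days

Logistic growth is fastest at N = K/2 = 64550.
A = (K − N₀)/N₀ = 7.7525. Set K/(1 + A·e^(−rt)) = K/2 → A·e^(−rt) = 1.
e^(−0.38t) = 1/7.7525 = 0.12899, so t = ln(7.7525)/0.38 = 2.048/0.38 = 5.3895.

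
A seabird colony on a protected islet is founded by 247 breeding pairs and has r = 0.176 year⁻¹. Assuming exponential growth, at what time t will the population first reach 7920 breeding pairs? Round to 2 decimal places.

Set N₀·e^(rt) = 7920: e^(0.176·t) = 7920/247 = 32.065.
0.176·t = ln(32.065) = 3.4678, so t = 3.4678/0.176 = 19.703.

19.70 years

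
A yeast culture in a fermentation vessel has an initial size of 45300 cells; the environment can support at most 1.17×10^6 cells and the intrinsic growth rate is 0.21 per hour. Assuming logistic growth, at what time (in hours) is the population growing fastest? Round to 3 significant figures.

Logistic growth is fastest at N = K/2 = 585000.
A = (K − N₀)/N₀ = 24.828. Set K/(1 + A·e^(−rt)) = K/2 → A·e^(−rt) = 1.
e^(−0.21t) = 1/24.828 = 0.0402774, so t = ln(24.828)/0.21 = 3.212/0.21 = 15.295.

15.3 hours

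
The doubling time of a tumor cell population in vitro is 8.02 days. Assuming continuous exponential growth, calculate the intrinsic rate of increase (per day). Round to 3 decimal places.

r = ln(2)/t_d = 0.6931/8.02 = 0.086427.

0.086 per day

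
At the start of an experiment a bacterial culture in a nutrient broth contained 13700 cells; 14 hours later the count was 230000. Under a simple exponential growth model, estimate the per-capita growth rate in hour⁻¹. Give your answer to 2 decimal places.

0.20 per hour

From N(t) = N₀·e^(rt): e^(r·14) = 230000/13700 = 16.788.
r·14 = ln(16.788) = 2.8207, so r = 2.8207/14 = 0.20148.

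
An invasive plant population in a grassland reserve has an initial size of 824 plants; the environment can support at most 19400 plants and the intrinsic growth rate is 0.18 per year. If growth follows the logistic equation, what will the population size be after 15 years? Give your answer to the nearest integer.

A = (K − N₀)/N₀ = (19400 − 824)/824 = 22.544.
N(t) = K/(1 + A·e^(−rt)) = 19400/(1 + 22.544×e^(−0.18×15)).
e^(−2.7) = 0.067206; denominator = 1 + 22.544×0.067206 = 2.5151.
N = 19400/2.5151 = 7713.53.

7714 plants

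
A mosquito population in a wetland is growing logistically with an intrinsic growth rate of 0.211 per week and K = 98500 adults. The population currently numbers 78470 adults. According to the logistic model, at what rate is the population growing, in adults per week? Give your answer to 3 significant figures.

dN/dt = rN(1 − N/K) = 0.211 × 78470 × (1 − 78470/98500).
1 − 78470/98500 = 0.20335; dN/dt = 0.211 × 78470 × 0.20335 = 3366.9.

3370 adults per week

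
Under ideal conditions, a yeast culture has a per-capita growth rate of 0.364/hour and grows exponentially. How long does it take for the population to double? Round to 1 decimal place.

Doubling time t_d = ln(2)/r = 0.6931/0.364 = 1.9043.

1.9 hours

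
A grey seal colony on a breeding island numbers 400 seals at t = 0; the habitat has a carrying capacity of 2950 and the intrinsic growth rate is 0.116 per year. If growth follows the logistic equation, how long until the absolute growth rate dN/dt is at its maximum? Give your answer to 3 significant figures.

Logistic growth is fastest at N = K/2 = 1475.
A = (K − N₀)/N₀ = 6.375. Set K/(1 + A·e^(−rt)) = K/2 → A·e^(−rt) = 1.
e^(−0.116t) = 1/6.375 = 0.156863, so t = ln(6.375)/0.116 = 1.8524/0.116 = 15.969.

16.0 years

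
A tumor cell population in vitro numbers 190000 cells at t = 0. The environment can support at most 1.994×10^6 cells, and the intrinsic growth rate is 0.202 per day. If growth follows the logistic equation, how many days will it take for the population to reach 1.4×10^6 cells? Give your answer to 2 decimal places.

A = (K − N₀)/N₀ = (1.994×10^6 − 190000)/190000 = 9.4947.
Solve 1.994×10^6/(1 + 9.4947·e^(−0.202t)) = 1.4×10^6: 1 + 9.4947·e^(−0.202t) = 1.4243, so e^(−0.202t) = 0.0446864.
−0.202·t = ln(0.0446864) = -3.1081, so t = 3.1081/0.202 = 15.387.

15.39 days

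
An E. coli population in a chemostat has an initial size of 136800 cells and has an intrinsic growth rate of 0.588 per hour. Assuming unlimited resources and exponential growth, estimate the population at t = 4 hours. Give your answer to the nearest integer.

N(t) = N₀·e^(rt) = 136800 × e^(0.588×4) = 136800 × e^2.352.
e^2.352 ≈ 10.507, so N ≈ 136800 × 10.507 = 1.437298×10^6.

1437298 cells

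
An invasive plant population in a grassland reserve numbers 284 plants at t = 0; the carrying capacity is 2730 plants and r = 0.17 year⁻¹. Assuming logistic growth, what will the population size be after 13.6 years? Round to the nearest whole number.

1473 plants

A = (K − N₀)/N₀ = (2730 − 284)/284 = 8.6127.
N(t) = K/(1 + A·e^(−rt)) = 2730/(1 + 8.6127×e^(−0.17×13.6)).
e^(−2.312) = 0.099063; denominator = 1 + 8.6127×0.099063 = 1.8532.
N = 2730/1.8532 = 1473.13.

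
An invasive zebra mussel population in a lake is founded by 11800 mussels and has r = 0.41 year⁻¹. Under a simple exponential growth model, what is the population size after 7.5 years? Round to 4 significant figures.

N(t) = N₀·e^(rt) = 11800 × e^(0.41×7.5) = 11800 × e^3.075.
e^3.075 ≈ 21.65, so N ≈ 11800 × 21.65 = 255469.

255500 mussels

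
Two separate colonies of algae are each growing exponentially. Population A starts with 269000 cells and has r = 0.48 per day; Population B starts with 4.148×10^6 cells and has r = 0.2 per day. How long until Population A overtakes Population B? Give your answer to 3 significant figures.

Set 269000·e^(0.48t) = 4.148×10^6·e^(0.2t).
e^((0.48 − 0.2)t) = 4.148×10^6/269000 → e^(0.28·t) = 15.42.
0.28·t = ln(15.42) = 2.7357, so t = 2.7357/0.28 = 9.7703.

9.77 days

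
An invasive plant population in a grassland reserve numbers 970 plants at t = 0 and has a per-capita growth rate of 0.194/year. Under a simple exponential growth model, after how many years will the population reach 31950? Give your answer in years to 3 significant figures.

18.0 years

Set N₀·e^(rt) = 31950: e^(0.194·t) = 31950/970 = 32.938.
0.194·t = ln(32.938) = 3.4946, so t = 3.4946/0.194 = 18.014.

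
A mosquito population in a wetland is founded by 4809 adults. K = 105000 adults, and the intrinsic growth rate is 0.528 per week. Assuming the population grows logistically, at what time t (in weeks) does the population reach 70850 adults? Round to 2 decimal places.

A = (K − N₀)/N₀ = (105000 − 4809)/4809 = 20.834.
Solve 105000/(1 + 20.834·e^(−0.528t)) = 70850: 1 + 20.834·e^(−0.528t) = 1.482, so e^(−0.528t) = 0.0231354.
−0.528·t = ln(0.0231354) = -3.7664, so t = 3.7664/0.528 = 7.1333.

7.13 weeks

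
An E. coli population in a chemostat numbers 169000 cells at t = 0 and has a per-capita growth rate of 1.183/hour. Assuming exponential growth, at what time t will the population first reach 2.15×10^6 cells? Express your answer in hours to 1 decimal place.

2.1 hours

Set N₀·e^(rt) = 2.15×10^6: e^(1.183·t) = 2.15×10^6/169000 = 12.722.
1.183·t = ln(12.722) = 2.5433, so t = 2.5433/1.183 = 2.1499.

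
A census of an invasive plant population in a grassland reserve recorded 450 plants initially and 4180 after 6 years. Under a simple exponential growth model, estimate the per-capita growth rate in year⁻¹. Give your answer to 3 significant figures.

0.371 per year

From N(t) = N₀·e^(rt): e^(r·6) = 4180/450 = 9.2889.
r·6 = ln(9.2889) = 2.2288, so r = 2.2288/6 = 0.37147.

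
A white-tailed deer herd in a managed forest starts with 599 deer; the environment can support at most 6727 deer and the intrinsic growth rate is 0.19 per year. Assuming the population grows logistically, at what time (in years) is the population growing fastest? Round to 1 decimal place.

Logistic growth is fastest at N = K/2 = 3363.5.
A = (K − N₀)/N₀ = 10.23. Set K/(1 + A·e^(−rt)) = K/2 → A·e^(−rt) = 1.
e^(−0.19t) = 1/10.23 = 0.097748, so t = ln(10.23)/0.19 = 2.3254/0.19 = 12.239.

12.2 years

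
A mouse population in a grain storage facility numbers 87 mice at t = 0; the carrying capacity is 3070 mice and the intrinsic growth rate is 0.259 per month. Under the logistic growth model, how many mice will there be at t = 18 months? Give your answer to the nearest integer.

2319 mice

A = (K − N₀)/N₀ = (3070 − 87)/87 = 34.287.
N(t) = K/(1 + A·e^(−rt)) = 3070/(1 + 34.287×e^(−0.259×18)).
e^(−4.662) = 0.0094475; denominator = 1 + 34.287×0.0094475 = 1.3239.
N = 3070/1.3239 = 2318.85.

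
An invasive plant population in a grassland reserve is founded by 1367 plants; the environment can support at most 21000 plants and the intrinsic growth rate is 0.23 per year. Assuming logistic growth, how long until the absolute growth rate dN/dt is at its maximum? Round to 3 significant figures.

Logistic growth is fastest at N = K/2 = 10500.
A = (K − N₀)/N₀ = 14.362. Set K/(1 + A·e^(−rt)) = K/2 → A·e^(−rt) = 1.
e^(−0.23t) = 1/14.362 = 0.0696277, so t = ln(14.362)/0.23 = 2.6646/0.23 = 11.585.

11.6 years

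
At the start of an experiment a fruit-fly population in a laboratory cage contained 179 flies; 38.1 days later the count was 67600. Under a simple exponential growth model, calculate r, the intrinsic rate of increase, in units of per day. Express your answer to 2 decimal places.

From N(t) = N₀·e^(rt): e^(r·38.1) = 67600/179 = 377.65.
r·38.1 = ln(377.65) = 5.934, so r = 5.934/38.1 = 0.15575.

0.16 per day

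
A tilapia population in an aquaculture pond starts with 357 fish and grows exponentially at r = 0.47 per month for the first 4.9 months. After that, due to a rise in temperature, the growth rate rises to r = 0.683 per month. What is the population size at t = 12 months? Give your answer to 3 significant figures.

456000 fish

Phase 1: N(4.9) = 357·e^(0.47×4.9) = 357·e^2.303 = 3571.48.
Phase 2 runs for 12 − 4.9 = 7.1 months at r = 0.683.
N(12) = 3571.48·e^(0.683×7.1) = 3571.48·e^4.849 = 455903.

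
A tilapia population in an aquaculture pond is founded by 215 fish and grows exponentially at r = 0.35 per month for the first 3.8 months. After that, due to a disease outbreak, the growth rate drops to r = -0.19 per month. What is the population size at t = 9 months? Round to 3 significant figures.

303 fish

Phase 1: N(3.8) = 215·e^(0.35×3.8) = 215·e^1.33 = 812.924.
Phase 2 runs for 9 − 3.8 = 5.2 months at r = -0.19.
N(9) = 812.924·e^(-0.19×5.2) = 812.924·e^-0.988 = 302.668.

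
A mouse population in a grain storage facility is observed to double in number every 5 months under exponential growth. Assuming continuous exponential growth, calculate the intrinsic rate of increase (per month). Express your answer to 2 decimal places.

0.14 per month

r = ln(2)/t_d = 0.6931/5 = 0.13863.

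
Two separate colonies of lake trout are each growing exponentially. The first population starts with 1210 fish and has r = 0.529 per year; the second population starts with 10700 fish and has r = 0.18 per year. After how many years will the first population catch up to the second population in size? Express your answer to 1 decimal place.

6.2 years

Set 1210·e^(0.529t) = 10700·e^(0.18t).
e^((0.529 − 0.18)t) = 10700/1210 → e^(0.349·t) = 8.843.
0.349·t = ln(8.843) = 2.1796, so t = 2.1796/0.349 = 6.2453.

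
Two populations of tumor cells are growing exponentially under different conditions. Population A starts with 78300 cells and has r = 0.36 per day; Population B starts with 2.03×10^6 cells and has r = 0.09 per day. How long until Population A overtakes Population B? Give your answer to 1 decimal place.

Set 78300·e^(0.36t) = 2.03×10^6·e^(0.09t).
e^((0.36 − 0.09)t) = 2.03×10^6/78300 → e^(0.27·t) = 25.926.
0.27·t = ln(25.926) = 3.2552, so t = 3.2552/0.27 = 12.056.

12.1 days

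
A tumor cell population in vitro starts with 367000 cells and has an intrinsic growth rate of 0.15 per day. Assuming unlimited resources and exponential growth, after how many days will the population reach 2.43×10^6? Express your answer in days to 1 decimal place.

12.6 days

Set N₀·e^(rt) = 2.43×10^6: e^(0.15·t) = 2.43×10^6/367000 = 6.6213.
0.15·t = ln(6.6213) = 1.8903, so t = 1.8903/0.15 = 12.602.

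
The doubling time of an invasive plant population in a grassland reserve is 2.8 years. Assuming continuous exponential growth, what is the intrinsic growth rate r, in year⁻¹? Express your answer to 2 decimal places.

0.25 per year

r = ln(2)/t_d = 0.6931/2.8 = 0.24755.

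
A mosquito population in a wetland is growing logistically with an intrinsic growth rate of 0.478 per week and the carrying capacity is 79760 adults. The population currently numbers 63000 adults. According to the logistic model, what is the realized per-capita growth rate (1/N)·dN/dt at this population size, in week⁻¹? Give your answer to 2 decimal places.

(1/N)·dN/dt = r(1 − N/K) = 0.478 × (1 − 63000/79760).
= 0.478 × 0.21013 = 0.10044.

0.10 per week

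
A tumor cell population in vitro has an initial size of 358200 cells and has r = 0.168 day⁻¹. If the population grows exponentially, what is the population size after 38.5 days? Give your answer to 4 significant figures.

N(t) = N₀·e^(rt) = 358200 × e^(0.168×38.5) = 358200 × e^6.468.
e^6.468 ≈ 644.19, so N ≈ 358200 × 644.19 = 2.307503×10^8.

230800000 cells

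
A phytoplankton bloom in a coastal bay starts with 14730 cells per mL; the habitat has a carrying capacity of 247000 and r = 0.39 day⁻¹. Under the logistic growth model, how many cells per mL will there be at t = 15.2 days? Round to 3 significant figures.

A = (K − N₀)/N₀ = (247000 − 14730)/14730 = 15.768.
N(t) = K/(1 + A·e^(−rt)) = 247000/(1 + 15.768×e^(−0.39×15.2)).
e^(−5.928) = 0.0026638; denominator = 1 + 15.768×0.0026638 = 1.042.
N = 247000/1.042 = 237043.

237000 cells per mL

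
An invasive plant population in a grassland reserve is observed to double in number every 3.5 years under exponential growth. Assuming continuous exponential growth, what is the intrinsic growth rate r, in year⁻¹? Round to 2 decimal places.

0.20 per year

r = ln(2)/t_d = 0.6931/3.5 = 0.19804.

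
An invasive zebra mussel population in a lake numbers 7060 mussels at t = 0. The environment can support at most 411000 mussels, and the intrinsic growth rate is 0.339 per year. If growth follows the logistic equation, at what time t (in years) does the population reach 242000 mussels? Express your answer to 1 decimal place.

13.0 years

A = (K − N₀)/N₀ = (411000 − 7060)/7060 = 57.215.
Solve 411000/(1 + 57.215·e^(−0.339t)) = 242000: 1 + 57.215·e^(−0.339t) = 1.6983, so e^(−0.339t) = 0.0122056.
−0.339·t = ln(0.0122056) = -4.4059, so t = 4.4059/0.339 = 12.997.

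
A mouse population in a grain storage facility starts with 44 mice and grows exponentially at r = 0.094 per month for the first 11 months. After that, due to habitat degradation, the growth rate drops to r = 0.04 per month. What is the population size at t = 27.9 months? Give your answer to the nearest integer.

Phase 1: N(11) = 44·e^(0.094×11) = 44·e^1.034 = 123.741.
Phase 2 runs for 27.9 − 11 = 16.9 months at r = 0.04.
N(27.9) = 123.741·e^(0.04×16.9) = 123.741·e^0.676 = 243.274.

243 mice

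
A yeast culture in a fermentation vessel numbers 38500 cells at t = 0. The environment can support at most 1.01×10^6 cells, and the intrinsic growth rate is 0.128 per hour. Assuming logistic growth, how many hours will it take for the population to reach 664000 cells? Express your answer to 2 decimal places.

A = (K − N₀)/N₀ = (1.01×10^6 − 38500)/38500 = 25.234.
Solve 1.01×10^6/(1 + 25.234·e^(−0.128t)) = 664000: 1 + 25.234·e^(−0.128t) = 1.5211, so e^(−0.128t) = 0.0206503.
−0.128·t = ln(0.0206503) = -3.88, so t = 3.88/0.128 = 30.313.

30.31 hours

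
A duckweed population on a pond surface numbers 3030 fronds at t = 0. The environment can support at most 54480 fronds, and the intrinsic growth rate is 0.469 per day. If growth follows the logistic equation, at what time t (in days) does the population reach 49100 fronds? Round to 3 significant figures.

10.8 days

A = (K − N₀)/N₀ = (54480 − 3030)/3030 = 16.98.
Solve 54480/(1 + 16.98·e^(−0.469t)) = 49100: 1 + 16.98·e^(−0.469t) = 1.1096, so e^(−0.469t) = 0.00645295.
−0.469·t = ln(0.00645295) = -5.0432, so t = 5.0432/0.469 = 10.753.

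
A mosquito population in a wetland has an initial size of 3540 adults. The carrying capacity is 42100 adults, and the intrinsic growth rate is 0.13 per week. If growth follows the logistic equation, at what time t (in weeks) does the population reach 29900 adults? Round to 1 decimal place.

25.3 weeks

A = (K − N₀)/N₀ = (42100 − 3540)/3540 = 10.893.
Solve 42100/(1 + 10.893·e^(−0.13t)) = 29900: 1 + 10.893·e^(−0.13t) = 1.408, so e^(−0.13t) = 0.0374589.
−0.13·t = ln(0.0374589) = -3.2845, so t = 3.2845/0.13 = 25.265.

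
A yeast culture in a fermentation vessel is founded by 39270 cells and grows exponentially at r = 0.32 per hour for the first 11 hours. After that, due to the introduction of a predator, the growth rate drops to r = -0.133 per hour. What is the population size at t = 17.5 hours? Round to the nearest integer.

Phase 1: N(11) = 39270·e^(0.32×11) = 39270·e^3.52 = 1.326715×10^6.
Phase 2 runs for 17.5 − 11 = 6.5 hours at r = -0.133.
N(17.5) = 1.326715×10^6·e^(-0.133×6.5) = 1.326715×10^6·e^-0.8645 = 558895.

558895 cells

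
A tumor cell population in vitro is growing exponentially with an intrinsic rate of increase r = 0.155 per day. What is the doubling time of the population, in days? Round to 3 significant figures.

4.47 days

Doubling time t_d = ln(2)/r = 0.6931/0.155 = 4.4719.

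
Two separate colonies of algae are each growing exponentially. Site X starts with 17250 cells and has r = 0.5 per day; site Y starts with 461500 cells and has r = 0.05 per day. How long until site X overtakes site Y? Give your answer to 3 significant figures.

7.30 days

Set 17250·e^(0.5t) = 461500·e^(0.05t).
e^((0.5 − 0.05)t) = 461500/17250 → e^(0.45·t) = 26.754.
0.45·t = ln(26.754) = 3.2867, so t = 3.2867/0.45 = 7.3037.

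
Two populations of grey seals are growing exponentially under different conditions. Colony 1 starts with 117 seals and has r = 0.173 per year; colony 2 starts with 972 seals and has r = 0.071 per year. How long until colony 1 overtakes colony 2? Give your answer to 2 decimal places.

Set 117·e^(0.173t) = 972·e^(0.071t).
e^((0.173 − 0.071)t) = 972/117 → e^(0.102·t) = 8.3077.
0.102·t = ln(8.3077) = 2.1172, so t = 2.1172/0.102 = 20.757.

20.76 years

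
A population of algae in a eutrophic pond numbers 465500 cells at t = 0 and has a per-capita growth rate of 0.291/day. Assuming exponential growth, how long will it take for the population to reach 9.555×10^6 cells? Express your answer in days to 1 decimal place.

Set N₀·e^(rt) = 9.555×10^6: e^(0.291·t) = 9.555×10^6/465500 = 20.526.
0.291·t = ln(20.526) = 3.0217, so t = 3.0217/0.291 = 10.384.

10.4 days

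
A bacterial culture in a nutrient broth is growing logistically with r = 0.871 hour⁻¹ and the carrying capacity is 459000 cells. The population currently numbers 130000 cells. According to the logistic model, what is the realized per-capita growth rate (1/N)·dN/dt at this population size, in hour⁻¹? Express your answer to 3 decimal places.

(1/N)·dN/dt = r(1 − N/K) = 0.871 × (1 − 130000/459000).
= 0.871 × 0.71678 = 0.62431.

0.624 per hour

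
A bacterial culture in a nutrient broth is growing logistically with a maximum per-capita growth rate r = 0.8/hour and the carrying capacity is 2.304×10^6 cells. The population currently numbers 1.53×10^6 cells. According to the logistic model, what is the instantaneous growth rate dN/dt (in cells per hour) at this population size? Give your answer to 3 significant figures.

dN/dt = rN(1 − N/K) = 0.8 × 1.53×10^6 × (1 − 1.53×10^6/2.304×10^6).
1 − 1.53×10^6/2.304×10^6 = 0.33594; dN/dt = 0.8 × 1.53×10^6 × 0.33594 = 4.11188×10^5.

411000 cells per hour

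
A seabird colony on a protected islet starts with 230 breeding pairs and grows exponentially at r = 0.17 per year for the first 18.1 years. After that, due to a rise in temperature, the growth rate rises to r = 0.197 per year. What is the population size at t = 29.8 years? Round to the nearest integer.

50010 breeding pairs

Phase 1: N(18.1) = 230·e^(0.17×18.1) = 230·e^3.077 = 4989.44.
Phase 2 runs for 29.8 − 18.1 = 11.7 years at r = 0.197.
N(29.8) = 4989.44·e^(0.197×11.7) = 4989.44·e^2.305 = 50010.1.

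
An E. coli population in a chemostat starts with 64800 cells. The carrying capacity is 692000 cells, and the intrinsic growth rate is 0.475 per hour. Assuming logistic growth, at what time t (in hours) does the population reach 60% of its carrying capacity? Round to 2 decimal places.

5.63 hours

A = (K − N₀)/N₀ = (692000 − 64800)/64800 = 9.679.
Solve 692000/(1 + 9.679·e^(−0.475t)) = 415200: 1 + 9.679·e^(−0.475t) = 1.6667, so e^(−0.475t) = 0.0688776.
−0.475·t = ln(0.0688776) = -2.6754, so t = 2.6754/0.475 = 5.6325.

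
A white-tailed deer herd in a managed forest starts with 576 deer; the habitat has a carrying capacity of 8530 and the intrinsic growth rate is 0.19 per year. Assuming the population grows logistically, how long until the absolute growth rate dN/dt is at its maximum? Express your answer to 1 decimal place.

Logistic growth is fastest at N = K/2 = 4265.
A = (K − N₀)/N₀ = 13.809. Set K/(1 + A·e^(−rt)) = K/2 → A·e^(−rt) = 1.
e^(−0.19t) = 1/13.809 = 0.0724164, so t = ln(13.809)/0.19 = 2.6253/0.19 = 13.817.

13.8 years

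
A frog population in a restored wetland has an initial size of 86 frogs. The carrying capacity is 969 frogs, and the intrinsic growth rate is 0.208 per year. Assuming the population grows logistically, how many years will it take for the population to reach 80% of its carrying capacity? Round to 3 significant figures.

A = (K − N₀)/N₀ = (969 − 86)/86 = 10.267.
Solve 969/(1 + 10.267·e^(−0.208t)) = 775.2: 1 + 10.267·e^(−0.208t) = 1.25, so e^(−0.208t) = 0.0243488.
−0.208·t = ln(0.0243488) = -3.7153, so t = 3.7153/0.208 = 17.862.

17.9 years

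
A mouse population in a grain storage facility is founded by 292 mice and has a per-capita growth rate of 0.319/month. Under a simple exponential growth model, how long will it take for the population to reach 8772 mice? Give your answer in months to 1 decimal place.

10.7 months

Set N₀·e^(rt) = 8772: e^(0.319·t) = 8772/292 = 30.041.
0.319·t = ln(30.041) = 3.4026, so t = 3.4026/0.319 = 10.666.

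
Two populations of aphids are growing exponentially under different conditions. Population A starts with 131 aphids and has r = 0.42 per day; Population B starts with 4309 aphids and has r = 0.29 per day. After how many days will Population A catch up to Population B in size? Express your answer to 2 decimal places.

26.87 days

Set 131·e^(0.42t) = 4309·e^(0.29t).
e^((0.42 − 0.29)t) = 4309/131 → e^(0.13·t) = 32.893.
0.13·t = ln(32.893) = 3.4933, so t = 3.4933/0.13 = 26.871.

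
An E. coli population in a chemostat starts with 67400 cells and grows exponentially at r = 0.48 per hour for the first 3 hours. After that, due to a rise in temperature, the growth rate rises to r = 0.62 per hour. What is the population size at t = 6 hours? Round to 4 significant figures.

1827000 cells

Phase 1: N(3) = 67400·e^(0.48×3) = 67400·e^1.44 = 284475.
Phase 2 runs for 6 − 3 = 3 hours at r = 0.62.
N(6) = 284475·e^(0.62×3) = 284475·e^1.86 = 1.827392×10^6.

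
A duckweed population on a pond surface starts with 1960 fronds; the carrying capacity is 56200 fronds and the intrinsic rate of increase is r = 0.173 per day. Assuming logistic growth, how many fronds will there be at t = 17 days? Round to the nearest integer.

22831 fronds

A = (K − N₀)/N₀ = (56200 − 1960)/1960 = 27.673.
N(t) = K/(1 + A·e^(−rt)) = 56200/(1 + 27.673×e^(−0.173×17)).
e^(−2.941) = 0.052813; denominator = 1 + 27.673×0.052813 = 2.4615.
N = 56200/2.4615 = 22831.5.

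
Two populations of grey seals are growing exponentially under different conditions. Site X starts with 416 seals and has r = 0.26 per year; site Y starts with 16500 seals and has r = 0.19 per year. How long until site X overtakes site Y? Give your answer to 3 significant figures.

Set 416·e^(0.26t) = 16500·e^(0.19t).
e^((0.26 − 0.19)t) = 16500/416 → e^(0.07·t) = 39.663.
0.07·t = ln(39.663) = 3.6804, so t = 3.6804/0.07 = 52.578.

52.6 years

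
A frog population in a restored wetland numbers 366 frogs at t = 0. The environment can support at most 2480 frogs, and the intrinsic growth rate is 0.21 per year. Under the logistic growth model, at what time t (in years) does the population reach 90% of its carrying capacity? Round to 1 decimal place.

A = (K − N₀)/N₀ = (2480 − 366)/366 = 5.776.
Solve 2480/(1 + 5.776·e^(−0.21t)) = 2232: 1 + 5.776·e^(−0.21t) = 1.1111, so e^(−0.21t) = 0.0192368.
−0.21·t = ln(0.0192368) = -3.9509, so t = 3.9509/0.21 = 18.814.

18.8 years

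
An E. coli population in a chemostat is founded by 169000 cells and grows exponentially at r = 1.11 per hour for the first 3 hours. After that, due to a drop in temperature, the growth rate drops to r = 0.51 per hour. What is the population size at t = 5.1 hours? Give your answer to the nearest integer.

Phase 1: N(3) = 169000·e^(1.11×3) = 169000·e^3.33 = 4.72158×10^6.
Phase 2 runs for 5.1 − 3 = 2.1 hours at r = 0.51.
N(5.1) = 4.72158×10^6·e^(0.51×2.1) = 4.72158×10^6·e^1.071 = 1.377897×10^7.

13778969 cells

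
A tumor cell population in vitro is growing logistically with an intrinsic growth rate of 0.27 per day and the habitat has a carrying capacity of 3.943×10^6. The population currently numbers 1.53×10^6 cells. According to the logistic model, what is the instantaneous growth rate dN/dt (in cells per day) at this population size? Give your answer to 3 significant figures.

dN/dt = rN(1 − N/K) = 0.27 × 1.53×10^6 × (1 − 1.53×10^6/3.943×10^6).
1 − 1.53×10^6/3.943×10^6 = 0.61197; dN/dt = 0.27 × 1.53×10^6 × 0.61197 = 2.52805×10^5.

253000 cells per day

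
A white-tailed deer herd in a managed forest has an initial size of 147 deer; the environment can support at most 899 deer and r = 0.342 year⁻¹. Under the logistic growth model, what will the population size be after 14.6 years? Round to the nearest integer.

A = (K − N₀)/N₀ = (899 − 147)/147 = 5.1156.
N(t) = K/(1 + A·e^(−rt)) = 899/(1 + 5.1156×e^(−0.342×14.6)).
e^(−4.993) = 0.0067839; denominator = 1 + 5.1156×0.0067839 = 1.0347.
N = 899/1.0347 = 868.847.

869 deer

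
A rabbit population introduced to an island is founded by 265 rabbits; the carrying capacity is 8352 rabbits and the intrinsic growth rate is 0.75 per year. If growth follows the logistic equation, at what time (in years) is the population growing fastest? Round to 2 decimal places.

Logistic growth is fastest at N = K/2 = 4176.
A = (K − N₀)/N₀ = 30.517. Set K/(1 + A·e^(−rt)) = K/2 → A·e^(−rt) = 1.
e^(−0.75t) = 1/30.517 = 0.0327686, so t = ln(30.517)/0.75 = 3.4183/0.75 = 4.5577.

4.56 years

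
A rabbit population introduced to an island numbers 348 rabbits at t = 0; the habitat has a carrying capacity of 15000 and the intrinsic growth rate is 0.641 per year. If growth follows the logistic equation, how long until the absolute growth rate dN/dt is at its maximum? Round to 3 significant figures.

Logistic growth is fastest at N = K/2 = 7500.
A = (K − N₀)/N₀ = 42.103. Set K/(1 + A·e^(−rt)) = K/2 → A·e^(−rt) = 1.
e^(−0.641t) = 1/42.103 = 0.023751, so t = ln(42.103)/0.641 = 3.7401/0.641 = 5.8348.

5.83 years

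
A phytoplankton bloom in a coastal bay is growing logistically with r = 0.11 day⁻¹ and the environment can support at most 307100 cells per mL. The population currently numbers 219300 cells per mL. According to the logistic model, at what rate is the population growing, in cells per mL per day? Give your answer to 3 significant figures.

dN/dt = rN(1 − N/K) = 0.11 × 219300 × (1 − 219300/307100).
1 − 219300/307100 = 0.2859; dN/dt = 0.11 × 219300 × 0.2859 = 6896.8.

6900 cells per mL per day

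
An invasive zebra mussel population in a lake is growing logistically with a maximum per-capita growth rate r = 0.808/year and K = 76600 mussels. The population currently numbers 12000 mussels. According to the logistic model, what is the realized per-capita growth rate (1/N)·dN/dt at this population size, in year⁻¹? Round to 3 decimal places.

0.681 per year

(1/N)·dN/dt = r(1 − N/K) = 0.808 × (1 − 12000/76600).
= 0.808 × 0.84334 = 0.68142.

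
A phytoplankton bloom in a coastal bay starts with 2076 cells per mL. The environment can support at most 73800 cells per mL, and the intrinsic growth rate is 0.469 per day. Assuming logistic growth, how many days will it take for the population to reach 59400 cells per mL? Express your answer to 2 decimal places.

10.57 days

A = (K − N₀)/N₀ = (73800 − 2076)/2076 = 34.549.
Solve 73800/(1 + 34.549·e^(−0.469t)) = 59400: 1 + 34.549·e^(−0.469t) = 1.2424, so e^(−0.469t) = 0.0070168.
−0.469·t = ln(0.0070168) = -4.9594, so t = 4.9594/0.469 = 10.575.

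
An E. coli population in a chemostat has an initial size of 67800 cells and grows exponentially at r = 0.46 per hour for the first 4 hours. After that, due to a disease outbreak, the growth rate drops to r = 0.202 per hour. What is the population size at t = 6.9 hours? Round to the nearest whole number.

Phase 1: N(4) = 67800·e^(0.46×4) = 67800·e^1.84 = 426905.
Phase 2 runs for 6.9 − 4 = 2.9 hours at r = 0.202.
N(6.9) = 426905·e^(0.202×2.9) = 426905·e^0.5858 = 766904.

766904 cells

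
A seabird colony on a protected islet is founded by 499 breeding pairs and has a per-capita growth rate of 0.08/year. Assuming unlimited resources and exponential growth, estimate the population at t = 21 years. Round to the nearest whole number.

2677 breeding pairs

N(t) = N₀·e^(rt) = 499 × e^(0.08×21) = 499 × e^1.68.
e^1.68 ≈ 5.3656, so N ≈ 499 × 5.3656 = 2677.41.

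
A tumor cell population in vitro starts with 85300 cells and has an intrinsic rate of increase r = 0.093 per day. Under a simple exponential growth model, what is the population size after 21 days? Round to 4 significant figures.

601300 cells

N(t) = N₀·e^(rt) = 85300 × e^(0.093×21) = 85300 × e^1.953.
e^1.953 ≈ 7.0498, so N ≈ 85300 × 7.0498 = 601348.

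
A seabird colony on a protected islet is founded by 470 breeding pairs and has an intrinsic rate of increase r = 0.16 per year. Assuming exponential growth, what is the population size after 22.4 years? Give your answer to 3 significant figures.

N(t) = N₀·e^(rt) = 470 × e^(0.16×22.4) = 470 × e^3.584.
e^3.584 ≈ 36.017, so N ≈ 470 × 36.017 = 16928.1.

16900 breeding pairs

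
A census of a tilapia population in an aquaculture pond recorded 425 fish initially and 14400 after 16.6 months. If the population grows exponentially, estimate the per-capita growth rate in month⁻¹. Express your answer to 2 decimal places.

0.21 per month

From N(t) = N₀·e^(rt): e^(r·16.6) = 14400/425 = 33.882.
r·16.6 = ln(33.882) = 3.5229, so r = 3.5229/16.6 = 0.21222.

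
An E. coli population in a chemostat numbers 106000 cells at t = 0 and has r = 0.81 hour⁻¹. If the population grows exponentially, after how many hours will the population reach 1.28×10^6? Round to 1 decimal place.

Set N₀·e^(rt) = 1.28×10^6: e^(0.81·t) = 1.28×10^6/106000 = 12.075.
0.81·t = ln(12.075) = 2.4912, so t = 2.4912/0.81 = 3.0755.

3.1 hours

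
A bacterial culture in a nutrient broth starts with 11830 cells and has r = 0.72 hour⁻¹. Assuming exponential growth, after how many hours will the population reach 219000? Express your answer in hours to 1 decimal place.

Set N₀·e^(rt) = 219000: e^(0.72·t) = 219000/11830 = 18.512.
0.72·t = ln(18.512) = 2.9184, so t = 2.9184/0.72 = 4.0534.

4.1 hours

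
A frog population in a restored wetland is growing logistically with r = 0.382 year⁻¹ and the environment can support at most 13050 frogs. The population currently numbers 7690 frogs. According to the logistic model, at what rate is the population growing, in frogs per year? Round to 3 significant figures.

1210 frogs per year

dN/dt = rN(1 − N/K) = 0.382 × 7690 × (1 − 7690/13050).
1 − 7690/13050 = 0.41073; dN/dt = 0.382 × 7690 × 0.41073 = 1206.5.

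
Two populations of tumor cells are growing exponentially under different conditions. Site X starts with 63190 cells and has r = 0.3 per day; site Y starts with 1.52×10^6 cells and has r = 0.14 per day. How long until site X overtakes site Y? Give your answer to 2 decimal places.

Set 63190·e^(0.3t) = 1.52×10^6·e^(0.14t).
e^((0.3 − 0.14)t) = 1.52×10^6/63190 → e^(0.16·t) = 24.054.
0.16·t = ln(24.054) = 3.1803, so t = 3.1803/0.16 = 19.877.

19.88 days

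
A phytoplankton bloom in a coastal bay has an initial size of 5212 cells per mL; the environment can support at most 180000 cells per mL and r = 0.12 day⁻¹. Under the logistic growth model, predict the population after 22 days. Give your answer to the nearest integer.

A = (K − N₀)/N₀ = (180000 − 5212)/5212 = 33.536.
N(t) = K/(1 + A·e^(−rt)) = 180000/(1 + 33.536×e^(−0.12×22)).
e^(−2.64) = 0.071361; denominator = 1 + 33.536×0.071361 = 3.3931.
N = 180000/3.3931 = 53048.1.

53048 cells per mL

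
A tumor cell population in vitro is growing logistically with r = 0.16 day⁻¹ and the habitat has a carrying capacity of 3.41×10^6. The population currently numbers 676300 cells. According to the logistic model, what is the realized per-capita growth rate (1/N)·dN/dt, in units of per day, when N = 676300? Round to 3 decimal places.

0.128 per day

(1/N)·dN/dt = r(1 − N/K) = 0.16 × (1 − 676300/3.41×10^6).
= 0.16 × 0.80167 = 0.12827.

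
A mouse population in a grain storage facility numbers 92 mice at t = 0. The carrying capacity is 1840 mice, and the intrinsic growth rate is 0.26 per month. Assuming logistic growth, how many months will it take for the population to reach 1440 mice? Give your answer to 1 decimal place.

A = (K − N₀)/N₀ = (1840 − 92)/92 = 19.
Solve 1840/(1 + 19·e^(−0.26t)) = 1440: 1 + 19·e^(−0.26t) = 1.2778, so e^(−0.26t) = 0.0146199.
−0.26·t = ln(0.0146199) = -4.2254, so t = 4.2254/0.26 = 16.251.

16.3 months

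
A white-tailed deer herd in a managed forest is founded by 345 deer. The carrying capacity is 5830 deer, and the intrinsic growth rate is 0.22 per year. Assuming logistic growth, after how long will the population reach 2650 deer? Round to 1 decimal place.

11.7 years

A = (K − N₀)/N₀ = (5830 − 345)/345 = 15.899.
Solve 5830/(1 + 15.899·e^(−0.22t)) = 2650: 1 + 15.899·e^(−0.22t) = 2.2, so e^(−0.22t) = 0.0754786.
−0.22·t = ln(0.0754786) = -2.5839, so t = 2.5839/0.22 = 11.745.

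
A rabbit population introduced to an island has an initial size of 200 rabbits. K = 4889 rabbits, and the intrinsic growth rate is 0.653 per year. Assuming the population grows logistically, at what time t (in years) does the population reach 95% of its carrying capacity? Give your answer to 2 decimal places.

9.34 years

A = (K − N₀)/N₀ = (4889 − 200)/200 = 23.445.
Solve 4889/(1 + 23.445·e^(−0.653t)) = 4644.55: 1 + 23.445·e^(−0.653t) = 1.0526, so e^(−0.653t) = 0.0022449.
−0.653·t = ln(0.0022449) = -6.0991, so t = 6.0991/0.653 = 9.3401.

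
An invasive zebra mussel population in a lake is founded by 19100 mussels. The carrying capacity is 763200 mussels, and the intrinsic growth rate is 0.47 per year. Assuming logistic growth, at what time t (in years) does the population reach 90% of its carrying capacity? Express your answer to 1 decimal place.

A = (K − N₀)/N₀ = (763200 − 19100)/19100 = 38.958.
Solve 763200/(1 + 38.958·e^(−0.47t)) = 686880: 1 + 38.958·e^(−0.47t) = 1.1111, so e^(−0.47t) = 0.00285207.
−0.47·t = ln(0.00285207) = -5.8597, so t = 5.8597/0.47 = 12.467.

12.5 years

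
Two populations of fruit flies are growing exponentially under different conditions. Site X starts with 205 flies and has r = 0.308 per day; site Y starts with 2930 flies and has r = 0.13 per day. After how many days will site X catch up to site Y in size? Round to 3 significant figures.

14.9 days

Set 205·e^(0.308t) = 2930·e^(0.13t).
e^((0.308 − 0.13)t) = 2930/205 → e^(0.178·t) = 14.293.
0.178·t = ln(14.293) = 2.6597, so t = 2.6597/0.178 = 14.942.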